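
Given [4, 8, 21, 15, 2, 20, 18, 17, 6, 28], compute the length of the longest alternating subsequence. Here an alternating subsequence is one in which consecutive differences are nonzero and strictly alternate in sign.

6

A longest alternating subsequence is 4, 21, 15, 20, 18, 28 (positions 1,3,4,6,7,10); its 5 consecutive differences strictly alternate in sign, and length 6 is optimal.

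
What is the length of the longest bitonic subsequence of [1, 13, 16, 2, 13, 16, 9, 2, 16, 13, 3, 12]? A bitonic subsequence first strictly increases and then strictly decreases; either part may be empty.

One longest bitonic subsequence is 1, 13, 16, 13, 9, 3 (positions 1,2,3,5,7,11): it rises to 16 then falls. Length 6 is optimal.

6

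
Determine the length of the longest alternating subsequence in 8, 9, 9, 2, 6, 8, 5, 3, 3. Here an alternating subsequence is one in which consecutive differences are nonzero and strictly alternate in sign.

Track the best alternating length ending on an up-step vs a down-step at each position: up/down = 1/1, 2/1, 2/1, 1/3, 4/3, 4/3, 4/5, 4/5, 4/5.
The maximum over both is 5; one such subsequence is 8, 9, 2, 6, 5.

5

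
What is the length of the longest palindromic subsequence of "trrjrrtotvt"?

7

One longest palindromic subsequence is trrjrrt (positions 1,2,3,4,5,6,11); it reads the same forward and backward, and the interval DP gives dp[1][11] = 7.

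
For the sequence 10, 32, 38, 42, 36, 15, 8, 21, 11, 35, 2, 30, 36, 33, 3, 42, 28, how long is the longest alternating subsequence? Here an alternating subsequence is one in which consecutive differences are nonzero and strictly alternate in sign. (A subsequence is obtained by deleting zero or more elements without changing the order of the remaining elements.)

11

A longest alternating subsequence is 10, 32, 15, 21, 11, 35, 2, 36, 33, 42, 28 (positions 1,2,6,8,9,10,11,13,14,16,17); its 10 consecutive differences strictly alternate in sign, and length 11 is optimal.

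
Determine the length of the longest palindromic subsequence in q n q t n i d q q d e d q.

One longest palindromic subsequence is qdqqdq (positions 1,7,8,9,12,13); it reads the same forward and backward, and the interval DP gives dp[1][13] = 6.

6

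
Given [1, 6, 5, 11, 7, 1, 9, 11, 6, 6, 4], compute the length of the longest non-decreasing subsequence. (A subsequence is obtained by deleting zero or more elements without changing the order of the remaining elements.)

5

Let dp[i] be the longest non-decreasing subsequence ending at position i. Then dp = [1, 2, 2, 3, 3, 2, 4, 5, 3, 4, 3].
The maximum is 5; one witness is 1, 6, 7, 9, 11 at positions 1,2,5,7,8.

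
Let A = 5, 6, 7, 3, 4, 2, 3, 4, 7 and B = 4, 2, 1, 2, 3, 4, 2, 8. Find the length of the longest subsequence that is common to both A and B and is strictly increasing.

3

A longest common strictly increasing subsequence is 2, 3, 4 (length 3); it appears in order in both A and B, and no longer such subsequence exists.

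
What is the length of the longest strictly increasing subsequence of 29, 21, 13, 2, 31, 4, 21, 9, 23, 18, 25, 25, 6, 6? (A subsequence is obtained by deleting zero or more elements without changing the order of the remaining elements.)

Let dp[i] be the longest increasing subsequence ending at position i. Then dp = [1, 1, 1, 1, 2, 2, 3, 3, 4, 4, 5, 5, 3, 3].
The maximum is 5; one witness is 2, 4, 21, 23, 25 at positions 4,6,7,9,11.

5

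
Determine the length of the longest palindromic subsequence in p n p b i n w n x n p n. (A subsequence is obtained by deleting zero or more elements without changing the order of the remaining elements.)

7

One longest palindromic subsequence is npnxnpn (positions 2,3,6,9,10,11,12); it reads the same forward and backward, and the interval DP gives dp[1][12] = 7.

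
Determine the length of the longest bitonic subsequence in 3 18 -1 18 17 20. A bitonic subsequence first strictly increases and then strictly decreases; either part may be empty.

3

Let inc[i] be the LIS ending at i and dec[i] the longest strictly decreasing subsequence starting at i. inc = [1, 2, 1, 2, 2, 3], dec = [2, 2, 1, 2, 1, 1].
max_i inc[i]+dec[i]−1 = 3, with one witness 3, 18, 17.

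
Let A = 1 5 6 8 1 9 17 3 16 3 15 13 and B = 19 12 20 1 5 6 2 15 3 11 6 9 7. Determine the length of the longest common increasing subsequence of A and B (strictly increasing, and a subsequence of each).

A longest common strictly increasing subsequence is 1, 5, 6, 15 (length 4); it appears in order in both A and B, and no longer such subsequence exists.

4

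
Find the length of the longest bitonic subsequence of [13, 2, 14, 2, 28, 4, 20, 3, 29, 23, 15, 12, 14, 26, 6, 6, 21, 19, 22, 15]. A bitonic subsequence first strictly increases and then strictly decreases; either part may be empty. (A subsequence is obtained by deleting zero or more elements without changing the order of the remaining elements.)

Let inc[i] be the LIS ending at i and dec[i] the longest strictly decreasing subsequence starting at i. inc = [1, 1, 2, 1, 3, 2, 3, 2, 4, 4, 3, 3, 4, 5, 3, 3, 5, 5, 6, 5], dec = [3, 1, 3, 1, 5, 2, 4, 1, 5, 4, 3, 2, 2, 4, 1, 1, 3, 2, 2, 1].
max_i inc[i]+dec[i]−1 = 8, with one witness 13, 14, 28, 29, 26, 21, 19, 15.

8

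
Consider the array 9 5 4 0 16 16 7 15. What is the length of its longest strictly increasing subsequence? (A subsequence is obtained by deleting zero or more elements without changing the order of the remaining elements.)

One longest increasing subsequence is 5, 7, 15 (positions 2,7,8), of length 3; no longer one exists.

3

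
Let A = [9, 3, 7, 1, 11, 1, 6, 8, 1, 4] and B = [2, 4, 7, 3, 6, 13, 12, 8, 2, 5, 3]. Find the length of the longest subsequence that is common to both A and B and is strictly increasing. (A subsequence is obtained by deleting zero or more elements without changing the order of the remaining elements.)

For each value that appears in both, track the longest common increasing run ending there.
The best achievable length is 3; one witness is 3, 6, 8 (A-positions 2,7,8, B-positions 4,5,8).

3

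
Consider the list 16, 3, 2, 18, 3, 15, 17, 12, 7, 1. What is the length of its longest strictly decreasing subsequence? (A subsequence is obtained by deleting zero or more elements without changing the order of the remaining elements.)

5

Scanning left to right, the best length ending at each element is: 16→1, 3→2, 2→3, 18→1, 3→2, 15→2, 17→2, 12→3, 7→4, 1→5.
So the longest decreasing subsequence has length 5, e.g. 16, 15, 12, 7, 1.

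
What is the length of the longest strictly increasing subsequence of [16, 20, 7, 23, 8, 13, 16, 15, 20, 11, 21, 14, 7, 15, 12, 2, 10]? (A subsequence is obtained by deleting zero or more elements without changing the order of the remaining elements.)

One longest increasing subsequence is 7, 8, 13, 16, 20, 21 (positions 3,5,6,7,9,11), of length 6; no longer one exists.

6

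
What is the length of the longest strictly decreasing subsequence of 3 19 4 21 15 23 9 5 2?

5

One longest decreasing subsequence is 19, 15, 9, 5, 2 (positions 2,5,7,8,9), of length 5; no longer one exists.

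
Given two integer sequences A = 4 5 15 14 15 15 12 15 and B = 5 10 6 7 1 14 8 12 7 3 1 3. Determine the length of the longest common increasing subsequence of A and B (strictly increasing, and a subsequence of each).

For each value that appears in both, track the longest common increasing run ending there.
The best achievable length is 2; one witness is 5, 14 (A-positions 2,4, B-positions 1,6).

2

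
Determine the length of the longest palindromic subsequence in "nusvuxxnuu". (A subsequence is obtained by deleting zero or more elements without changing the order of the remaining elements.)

Using dp[i][j] = 2 + dp[i+1][j−1] if the ends match, else max(dp[i+1][j], dp[i][j−1]):
dp[1][10] = 6. A witness is uuxxuu at positions 2,5,6,7,9,10.

6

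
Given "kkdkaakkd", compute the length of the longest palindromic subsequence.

6

Using dp[i][j] = 2 + dp[i+1][j−1] if the ends match, else max(dp[i+1][j], dp[i][j−1]):
dp[1][9] = 6. A witness is dkaakd at positions 3,4,5,6,8,9.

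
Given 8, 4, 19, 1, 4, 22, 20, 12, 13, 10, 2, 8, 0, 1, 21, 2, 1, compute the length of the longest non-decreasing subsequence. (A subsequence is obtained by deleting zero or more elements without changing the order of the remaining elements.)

Let dp[i] be the longest non-decreasing subsequence ending at position i. Then dp = [1, 1, 2, 1, 2, 3, 3, 3, 4, 3, 2, 3, 1, 2, 5, 3, 3].
The maximum is 5; one witness is 4, 4, 12, 13, 21 at positions 2,5,8,9,15.

5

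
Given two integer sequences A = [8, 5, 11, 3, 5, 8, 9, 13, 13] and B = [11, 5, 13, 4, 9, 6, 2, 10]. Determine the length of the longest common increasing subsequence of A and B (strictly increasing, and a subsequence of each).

2

A longest common strictly increasing subsequence is 11, 13 (length 2); it appears in order in both A and B, and no longer such subsequence exists.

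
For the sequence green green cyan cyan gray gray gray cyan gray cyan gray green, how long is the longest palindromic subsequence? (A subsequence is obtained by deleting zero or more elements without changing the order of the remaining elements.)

9

Using dp[i][j] = 2 + dp[i+1][j−1] if the ends match, else max(dp[i+1][j], dp[i][j−1]):
dp[1][12] = 9. A witness is green cyan cyan gray gray gray cyan cyan green at positions 1,3,4,5,6,7,8,10,12.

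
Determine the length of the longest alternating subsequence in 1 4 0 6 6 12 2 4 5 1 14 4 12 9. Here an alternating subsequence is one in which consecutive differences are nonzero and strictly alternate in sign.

Track the best alternating length ending on an up-step vs a down-step at each position: up/down = 1/1, 2/1, 1/3, 4/1, 4/1, 4/1, 4/5, 6/5, 6/5, 4/7, 8/1, 8/9, 10/9, 10/11.
The maximum over both is 11; one such subsequence is 1, 4, 0, 6, 2, 4, 1, 14, 4, 12, 9.

11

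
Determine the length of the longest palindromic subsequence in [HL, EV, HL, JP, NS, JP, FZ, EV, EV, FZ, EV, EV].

6

One longest palindromic subsequence is EV FZ EV EV FZ EV (positions 2,7,8,9,10,12); it reads the same forward and backward, and the interval DP gives dp[1][12] = 6.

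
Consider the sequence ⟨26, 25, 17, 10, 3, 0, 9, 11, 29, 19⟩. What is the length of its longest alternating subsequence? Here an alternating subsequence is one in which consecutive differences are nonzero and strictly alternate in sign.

A longest alternating subsequence is 26, 25, 29, 19 (positions 1,2,9,10); its 3 consecutive differences strictly alternate in sign, and length 4 is optimal.

4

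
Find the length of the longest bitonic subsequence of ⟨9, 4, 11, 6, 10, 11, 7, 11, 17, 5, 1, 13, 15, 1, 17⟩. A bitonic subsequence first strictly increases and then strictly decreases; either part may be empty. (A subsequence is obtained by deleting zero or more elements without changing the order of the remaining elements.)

One longest bitonic subsequence is 4, 6, 10, 11, 7, 5, 1 (positions 2,4,5,6,7,10,14): it rises to 11 then falls. Length 7 is optimal.

7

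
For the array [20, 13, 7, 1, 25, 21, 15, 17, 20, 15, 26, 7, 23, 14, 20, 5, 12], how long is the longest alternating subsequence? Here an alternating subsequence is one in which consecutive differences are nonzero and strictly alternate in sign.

13

A longest alternating subsequence is 20, 13, 25, 15, 17, 15, 26, 7, 23, 14, 20, 5, 12 (positions 1,2,5,7,8,10,11,12,13,14,15,16,17); its 12 consecutive differences strictly alternate in sign, and length 13 is optimal.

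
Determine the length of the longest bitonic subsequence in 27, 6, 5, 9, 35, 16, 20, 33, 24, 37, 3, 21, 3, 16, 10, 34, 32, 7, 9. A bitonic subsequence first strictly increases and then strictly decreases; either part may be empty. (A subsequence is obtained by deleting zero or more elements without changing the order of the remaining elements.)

10

One longest bitonic subsequence is 6, 9, 16, 20, 33, 24, 21, 16, 10, 9 (positions 2,4,6,7,8,9,12,14,15,19): it rises to 33 then falls. Length 10 is optimal.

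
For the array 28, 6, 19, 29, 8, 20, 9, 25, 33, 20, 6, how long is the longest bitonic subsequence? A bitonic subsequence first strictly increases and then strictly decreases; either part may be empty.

Let inc[i] be the LIS ending at i and dec[i] the longest strictly decreasing subsequence starting at i. inc = [1, 1, 2, 3, 2, 3, 3, 4, 5, 4, 1], dec = [4, 1, 3, 4, 2, 3, 2, 3, 3, 2, 1].
max_i inc[i]+dec[i]−1 = 7, with one witness 6, 19, 20, 25, 33, 20, 6.

7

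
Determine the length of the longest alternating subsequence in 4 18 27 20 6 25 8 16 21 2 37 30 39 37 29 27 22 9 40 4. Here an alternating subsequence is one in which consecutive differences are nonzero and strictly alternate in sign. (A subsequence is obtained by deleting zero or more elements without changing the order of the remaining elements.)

13

A longest alternating subsequence is 4, 27, 20, 25, 8, 16, 2, 37, 30, 39, 37, 40, 4 (positions 1,3,4,6,7,8,10,11,12,13,14,19,20); its 12 consecutive differences strictly alternate in sign, and length 13 is optimal.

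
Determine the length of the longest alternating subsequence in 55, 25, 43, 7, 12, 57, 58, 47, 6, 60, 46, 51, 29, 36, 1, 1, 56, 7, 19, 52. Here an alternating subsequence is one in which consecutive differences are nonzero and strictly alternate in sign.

Track the best alternating length ending on an up-step vs a down-step at each position: up/down = 1/1, 1/2, 3/2, 1/4, 5/4, 5/1, 5/1, 5/6, 1/6, 7/1, 7/8, 9/8, 7/10, 11/10, 1/12, 1/12, 13/8, 13/14, 15/14, 15/14.
The maximum over both is 15; one such subsequence is 55, 25, 43, 7, 57, 47, 60, 46, 51, 29, 36, 1, 56, 7, 19.

15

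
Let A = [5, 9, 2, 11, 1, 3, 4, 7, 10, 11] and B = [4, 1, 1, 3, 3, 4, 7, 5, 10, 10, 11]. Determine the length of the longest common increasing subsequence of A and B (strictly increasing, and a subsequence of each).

6

A longest common strictly increasing subsequence is 1, 3, 4, 7, 10, 11 (length 6); it appears in order in both A and B, and no longer such subsequence exists.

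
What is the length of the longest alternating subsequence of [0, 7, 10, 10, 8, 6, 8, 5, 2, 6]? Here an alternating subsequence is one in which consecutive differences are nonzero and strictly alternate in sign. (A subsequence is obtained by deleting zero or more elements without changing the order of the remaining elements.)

6

Track the best alternating length ending on an up-step vs a down-step at each position: up/down = 1/1, 2/1, 2/1, 2/1, 2/3, 2/3, 4/3, 2/5, 2/5, 6/5.
The maximum over both is 6; one such subsequence is 0, 7, 6, 8, 5, 6.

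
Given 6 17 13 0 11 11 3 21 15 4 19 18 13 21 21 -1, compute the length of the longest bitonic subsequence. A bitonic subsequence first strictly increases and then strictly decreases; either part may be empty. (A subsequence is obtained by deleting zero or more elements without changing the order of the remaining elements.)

One longest bitonic subsequence is 6, 17, 21, 19, 18, 13, -1 (positions 1,2,8,11,12,13,16): it rises to 21 then falls. Length 7 is optimal.

7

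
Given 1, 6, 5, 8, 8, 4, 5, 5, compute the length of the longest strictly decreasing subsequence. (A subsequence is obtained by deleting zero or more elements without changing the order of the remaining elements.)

3

One longest decreasing subsequence is 6, 5, 4 (positions 2,3,6), of length 3; no longer one exists.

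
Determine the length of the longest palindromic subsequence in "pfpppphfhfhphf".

9

One longest palindromic subsequence is fphfhfhpf (positions 2,6,7,8,9,10,11,12,14); it reads the same forward and backward, and the interval DP gives dp[1][14] = 9.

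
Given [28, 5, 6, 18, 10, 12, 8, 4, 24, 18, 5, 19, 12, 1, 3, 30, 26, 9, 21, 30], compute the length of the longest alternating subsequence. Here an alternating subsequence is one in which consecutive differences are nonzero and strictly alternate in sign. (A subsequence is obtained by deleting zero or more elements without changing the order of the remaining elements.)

13

Track the best alternating length ending on an up-step vs a down-step at each position: up/down = 1/1, 1/2, 3/2, 3/2, 3/4, 5/4, 3/6, 1/6, 7/2, 7/8, 7/8, 9/8, 9/10, 1/10, 11/10, 11/1, 11/12, 11/12, 13/12, 13/1.
The maximum over both is 13; one such subsequence is 28, 5, 18, 10, 12, 8, 24, 18, 19, 12, 30, 9, 21.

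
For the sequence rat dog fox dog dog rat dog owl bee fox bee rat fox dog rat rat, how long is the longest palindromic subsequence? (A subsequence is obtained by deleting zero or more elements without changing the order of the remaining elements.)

11

Using dp[i][j] = 2 + dp[i+1][j−1] if the ends match, else max(dp[i+1][j], dp[i][j−1]):
dp[1][16] = 11. A witness is rat dog fox rat bee fox bee rat fox dog rat at positions 1,2,3,6,9,10,11,12,13,14,16.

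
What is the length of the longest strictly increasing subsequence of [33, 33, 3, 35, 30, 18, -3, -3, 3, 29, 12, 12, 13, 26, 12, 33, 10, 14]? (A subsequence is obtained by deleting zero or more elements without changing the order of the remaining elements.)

6

Let dp[i] be the longest increasing subsequence ending at position i. Then dp = [1, 1, 1, 2, 2, 2, 1, 1, 2, 3, 3, 3, 4, 5, 3, 6, 3, 5].
The maximum is 6; one witness is -3, 3, 12, 13, 26, 33 at positions 7,9,11,13,14,16.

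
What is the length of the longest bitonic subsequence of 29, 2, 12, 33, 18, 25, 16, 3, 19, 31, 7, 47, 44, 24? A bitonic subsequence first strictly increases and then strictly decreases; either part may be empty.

8

Let inc[i] be the LIS ending at i and dec[i] the longest strictly decreasing subsequence starting at i. inc = [1, 1, 2, 3, 3, 4, 3, 2, 4, 5, 3, 6, 6, 5], dec = [4, 1, 2, 4, 3, 3, 2, 1, 2, 2, 1, 3, 2, 1].
max_i inc[i]+dec[i]−1 = 8, with one witness 2, 12, 18, 25, 31, 47, 44, 24.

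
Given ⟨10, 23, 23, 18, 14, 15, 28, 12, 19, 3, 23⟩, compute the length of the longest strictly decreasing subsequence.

Let dp[i] be the longest decreasing subsequence ending at position i. Then dp = [1, 1, 1, 2, 3, 3, 1, 4, 2, 5, 2].
The maximum is 5; one witness is 23, 18, 14, 12, 3 at positions 2,4,5,8,10.

5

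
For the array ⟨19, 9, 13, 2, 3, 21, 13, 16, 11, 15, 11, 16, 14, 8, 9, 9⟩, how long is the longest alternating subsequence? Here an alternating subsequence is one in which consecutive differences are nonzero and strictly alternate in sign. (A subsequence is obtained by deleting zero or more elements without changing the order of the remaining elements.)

Track the best alternating length ending on an up-step vs a down-step at each position: up/down = 1/1, 1/2, 3/2, 1/4, 5/4, 5/1, 5/6, 7/6, 5/8, 9/8, 5/10, 11/6, 11/12, 5/12, 13/12, 13/12.
The maximum over both is 13; one such subsequence is 19, 9, 13, 2, 21, 13, 16, 11, 15, 11, 16, 8, 9.

13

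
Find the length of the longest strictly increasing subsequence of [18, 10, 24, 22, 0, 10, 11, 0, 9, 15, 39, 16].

5

One longest increasing subsequence is 0, 10, 11, 15, 39 (positions 5,6,7,10,11), of length 5; no longer one exists.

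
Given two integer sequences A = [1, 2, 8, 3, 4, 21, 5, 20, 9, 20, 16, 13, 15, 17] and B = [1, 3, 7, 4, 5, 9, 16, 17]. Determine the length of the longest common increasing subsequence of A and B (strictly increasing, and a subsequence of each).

7

A longest common strictly increasing subsequence is 1, 3, 4, 5, 9, 16, 17 (length 7); it appears in order in both A and B, and no longer such subsequence exists.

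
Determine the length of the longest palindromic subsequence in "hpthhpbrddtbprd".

6

One longest palindromic subsequence is pbddbp (positions 6,7,9,10,12,13); it reads the same forward and backward, and the interval DP gives dp[1][15] = 6.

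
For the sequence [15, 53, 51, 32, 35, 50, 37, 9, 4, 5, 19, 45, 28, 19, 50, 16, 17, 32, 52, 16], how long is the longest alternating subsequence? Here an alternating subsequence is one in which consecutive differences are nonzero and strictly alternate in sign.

11

A longest alternating subsequence is 15, 53, 32, 50, 37, 45, 28, 50, 16, 17, 16 (positions 1,2,4,6,7,12,13,15,16,17,20); its 10 consecutive differences strictly alternate in sign, and length 11 is optimal.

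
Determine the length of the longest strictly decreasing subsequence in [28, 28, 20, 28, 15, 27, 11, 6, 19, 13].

5

Let dp[i] be the longest decreasing subsequence ending at position i. Then dp = [1, 1, 2, 1, 3, 2, 4, 5, 3, 4].
The maximum is 5; one witness is 28, 20, 15, 11, 6 at positions 1,3,5,7,8.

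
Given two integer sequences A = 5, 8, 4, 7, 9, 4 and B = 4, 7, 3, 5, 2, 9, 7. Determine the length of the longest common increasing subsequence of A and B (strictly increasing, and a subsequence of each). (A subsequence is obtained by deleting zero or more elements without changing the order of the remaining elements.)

3

A longest common strictly increasing subsequence is 4, 7, 9 (length 3); it appears in order in both A and B, and no longer such subsequence exists.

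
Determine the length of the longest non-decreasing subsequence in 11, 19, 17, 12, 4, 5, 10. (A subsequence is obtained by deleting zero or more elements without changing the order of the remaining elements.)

3

Let dp[i] be the longest non-decreasing subsequence ending at position i. Then dp = [1, 2, 2, 2, 1, 2, 3].
The maximum is 3; one witness is 4, 5, 10 at positions 5,6,7.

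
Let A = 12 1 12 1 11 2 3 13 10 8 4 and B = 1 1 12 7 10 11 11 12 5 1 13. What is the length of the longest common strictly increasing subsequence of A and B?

3

A longest common strictly increasing subsequence is 1, 12, 13 (length 3); it appears in order in both A and B, and no longer such subsequence exists.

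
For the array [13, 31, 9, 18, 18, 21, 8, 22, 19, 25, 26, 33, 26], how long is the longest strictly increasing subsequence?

7

Let dp[i] be the longest increasing subsequence ending at position i. Then dp = [1, 2, 1, 2, 2, 3, 1, 4, 3, 5, 6, 7, 6].
The maximum is 7; one witness is 13, 18, 21, 22, 25, 26, 33 at positions 1,4,6,8,10,11,12.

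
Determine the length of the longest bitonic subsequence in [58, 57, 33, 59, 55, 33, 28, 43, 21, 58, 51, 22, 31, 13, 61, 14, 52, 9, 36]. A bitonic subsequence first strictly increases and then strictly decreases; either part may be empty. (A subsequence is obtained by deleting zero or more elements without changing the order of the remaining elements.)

Let inc[i] be the LIS ending at i and dec[i] the longest strictly decreasing subsequence starting at i. inc = [1, 1, 1, 2, 2, 1, 1, 2, 1, 3, 3, 2, 3, 1, 4, 2, 4, 1, 4], dec = [8, 7, 5, 7, 6, 5, 4, 4, 3, 5, 4, 3, 3, 2, 3, 2, 2, 1, 1].
max_i inc[i]+dec[i]−1 = 8, with one witness 58, 57, 55, 33, 28, 22, 14, 9.

8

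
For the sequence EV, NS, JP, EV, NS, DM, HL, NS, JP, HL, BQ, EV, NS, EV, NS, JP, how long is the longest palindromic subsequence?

9

One longest palindromic subsequence is JP EV NS HL JP HL NS EV JP (positions 3,4,5,7,9,10,13,14,16); it reads the same forward and backward, and the interval DP gives dp[1][16] = 9.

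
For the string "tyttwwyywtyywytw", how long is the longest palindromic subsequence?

11

One longest palindromic subsequence is tywyytyywyt (positions 1,2,5,7,8,10,11,12,13,14,15); it reads the same forward and backward, and the interval DP gives dp[1][16] = 11.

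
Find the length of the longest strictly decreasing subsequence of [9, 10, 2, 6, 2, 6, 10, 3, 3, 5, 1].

4

Let dp[i] be the longest decreasing subsequence ending at position i. Then dp = [1, 1, 2, 2, 3, 2, 1, 3, 3, 3, 4].
The maximum is 4; one witness is 9, 6, 2, 1 at positions 1,4,5,11.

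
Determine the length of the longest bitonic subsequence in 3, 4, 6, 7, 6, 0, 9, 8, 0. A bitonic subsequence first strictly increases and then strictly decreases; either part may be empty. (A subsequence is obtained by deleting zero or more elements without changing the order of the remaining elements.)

Let inc[i] be the LIS ending at i and dec[i] the longest strictly decreasing subsequence starting at i. inc = [1, 2, 3, 4, 3, 1, 5, 5, 1], dec = [2, 2, 2, 3, 2, 1, 3, 2, 1].
max_i inc[i]+dec[i]−1 = 7, with one witness 3, 4, 6, 7, 9, 8, 0.

7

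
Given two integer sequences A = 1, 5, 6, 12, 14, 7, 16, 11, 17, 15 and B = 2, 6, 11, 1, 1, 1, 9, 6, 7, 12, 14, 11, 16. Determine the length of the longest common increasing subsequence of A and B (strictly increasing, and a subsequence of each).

5

A longest common strictly increasing subsequence is 1, 6, 12, 14, 16 (length 5); it appears in order in both A and B, and no longer such subsequence exists.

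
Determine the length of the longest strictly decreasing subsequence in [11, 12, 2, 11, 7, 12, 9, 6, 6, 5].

5

One longest decreasing subsequence is 12, 11, 7, 6, 5 (positions 2,4,5,8,10), of length 5; no longer one exists.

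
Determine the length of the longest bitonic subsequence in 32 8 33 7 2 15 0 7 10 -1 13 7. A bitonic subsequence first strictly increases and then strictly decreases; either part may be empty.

Let inc[i] be the LIS ending at i and dec[i] the longest strictly decreasing subsequence starting at i. inc = [1, 1, 2, 1, 1, 2, 1, 2, 3, 1, 4, 2], dec = [6, 5, 5, 4, 3, 3, 2, 2, 2, 1, 2, 1].
max_i inc[i]+dec[i]−1 = 6, with one witness 32, 8, 7, 2, 0, -1.

6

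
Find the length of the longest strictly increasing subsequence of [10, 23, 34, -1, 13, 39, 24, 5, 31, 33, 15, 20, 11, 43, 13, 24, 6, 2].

One longest increasing subsequence is 10, 23, 24, 31, 33, 43 (positions 1,2,7,9,10,14), of length 6; no longer one exists.

6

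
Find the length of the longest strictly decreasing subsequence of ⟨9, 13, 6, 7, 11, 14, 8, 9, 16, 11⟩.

3

Let dp[i] be the longest decreasing subsequence ending at position i. Then dp = [1, 1, 2, 2, 2, 1, 3, 3, 1, 2].
The maximum is 3; one witness is 13, 11, 8 at positions 2,5,7.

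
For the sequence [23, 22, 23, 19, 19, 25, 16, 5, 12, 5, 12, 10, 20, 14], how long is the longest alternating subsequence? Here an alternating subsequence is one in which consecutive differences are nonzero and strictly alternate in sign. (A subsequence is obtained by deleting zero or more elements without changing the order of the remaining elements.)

12

Track the best alternating length ending on an up-step vs a down-step at each position: up/down = 1/1, 1/2, 3/1, 1/4, 1/4, 5/1, 1/6, 1/6, 7/6, 1/8, 9/6, 9/10, 11/6, 11/12.
The maximum over both is 12; one such subsequence is 23, 22, 23, 19, 25, 5, 12, 5, 12, 10, 20, 14.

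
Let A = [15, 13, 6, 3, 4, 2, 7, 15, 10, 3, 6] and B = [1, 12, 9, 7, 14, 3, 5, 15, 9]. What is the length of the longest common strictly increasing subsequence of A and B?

2

A longest common strictly increasing subsequence is 7, 15 (length 2); it appears in order in both A and B, and no longer such subsequence exists.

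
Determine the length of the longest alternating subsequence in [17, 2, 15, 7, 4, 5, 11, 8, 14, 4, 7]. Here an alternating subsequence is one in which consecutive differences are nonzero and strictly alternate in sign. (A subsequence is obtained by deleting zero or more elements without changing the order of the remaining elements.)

Track the best alternating length ending on an up-step vs a down-step at each position: up/down = 1/1, 1/2, 3/2, 3/4, 3/4, 5/4, 5/4, 5/6, 7/4, 3/8, 9/8.
The maximum over both is 9; one such subsequence is 17, 2, 15, 7, 11, 8, 14, 4, 7.

9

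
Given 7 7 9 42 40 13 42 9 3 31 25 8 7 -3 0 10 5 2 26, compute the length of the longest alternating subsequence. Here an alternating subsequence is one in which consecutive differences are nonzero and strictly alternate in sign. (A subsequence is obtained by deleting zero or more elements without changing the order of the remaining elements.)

10

Track the best alternating length ending on an up-step vs a down-step at each position: up/down = 1/1, 1/1, 2/1, 2/1, 2/3, 2/3, 4/1, 2/5, 1/5, 6/5, 6/7, 6/7, 6/7, 1/7, 8/7, 8/7, 8/9, 8/9, 10/7.
The maximum over both is 10; one such subsequence is 7, 42, 40, 42, 9, 31, 8, 10, 5, 26.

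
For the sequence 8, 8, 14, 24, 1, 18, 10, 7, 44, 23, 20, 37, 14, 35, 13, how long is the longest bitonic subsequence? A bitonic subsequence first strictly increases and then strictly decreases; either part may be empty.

8

Let inc[i] be the LIS ending at i and dec[i] the longest strictly decreasing subsequence starting at i. inc = [1, 1, 2, 3, 1, 3, 2, 2, 4, 4, 4, 5, 3, 5, 3], dec = [2, 2, 3, 5, 1, 3, 2, 1, 5, 4, 3, 3, 2, 2, 1].
max_i inc[i]+dec[i]−1 = 8, with one witness 8, 14, 24, 44, 23, 20, 14, 13.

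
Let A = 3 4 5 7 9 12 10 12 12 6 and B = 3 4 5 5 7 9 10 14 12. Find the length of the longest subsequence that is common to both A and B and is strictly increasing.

For each value that appears in both, track the longest common increasing run ending there.
The best achievable length is 7; one witness is 3, 4, 5, 7, 9, 10, 12 (A-positions 1,2,3,4,5,7,8, B-positions 1,2,3,5,6,7,9).

7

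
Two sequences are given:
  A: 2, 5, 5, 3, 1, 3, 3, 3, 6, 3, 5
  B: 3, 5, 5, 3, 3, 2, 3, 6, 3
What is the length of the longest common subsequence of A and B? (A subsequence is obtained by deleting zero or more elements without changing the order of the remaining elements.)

A longest common subsequence is 5, 5, 3, 3, 3, 6, 3 (length 7); the LCS DP confirms no longer common subsequence exists.

7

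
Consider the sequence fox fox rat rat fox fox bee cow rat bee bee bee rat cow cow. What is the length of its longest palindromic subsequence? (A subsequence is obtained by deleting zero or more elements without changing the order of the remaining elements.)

One longest palindromic subsequence is cow rat bee bee bee rat cow (positions 8,9,10,11,12,13,15); it reads the same forward and backward, and the interval DP gives dp[1][15] = 7.

7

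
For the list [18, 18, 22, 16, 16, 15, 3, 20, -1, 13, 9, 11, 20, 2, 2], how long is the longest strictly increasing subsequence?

Let dp[i] be the longest increasing subsequence ending at position i. Then dp = [1, 1, 2, 1, 1, 1, 1, 2, 1, 2, 2, 3, 4, 2, 2].
The maximum is 4; one witness is 3, 9, 11, 20 at positions 7,11,12,13.

4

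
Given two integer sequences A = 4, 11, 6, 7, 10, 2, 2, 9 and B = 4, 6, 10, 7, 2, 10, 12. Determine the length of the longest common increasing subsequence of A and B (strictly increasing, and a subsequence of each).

4

For each value that appears in both, track the longest common increasing run ending there.
The best achievable length is 4; one witness is 4, 6, 7, 10 (A-positions 1,3,4,5, B-positions 1,2,4,6).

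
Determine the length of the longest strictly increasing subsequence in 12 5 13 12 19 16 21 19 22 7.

5

Let dp[i] be the longest increasing subsequence ending at position i. Then dp = [1, 1, 2, 2, 3, 3, 4, 4, 5, 2].
The maximum is 5; one witness is 12, 13, 19, 21, 22 at positions 1,3,5,7,9.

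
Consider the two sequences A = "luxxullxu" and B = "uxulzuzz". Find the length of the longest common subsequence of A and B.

A longest common subsequence is uxulu (length 5); the LCS DP confirms no longer common subsequence exists.

5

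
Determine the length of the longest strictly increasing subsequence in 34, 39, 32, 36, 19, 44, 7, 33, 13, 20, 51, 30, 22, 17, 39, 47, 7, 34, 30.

6

Scanning left to right, the best length ending at each element is: 34→1, 39→2, 32→1, 36→2, 19→1, 44→3, 7→1, 33→2, 13→2, 20→3, 51→4, 30→4, 22→4, 17→3, 39→5, 47→6, 7→1, 34→5, 30→5.
So the longest increasing subsequence has length 6, e.g. 7, 13, 20, 30, 39, 47.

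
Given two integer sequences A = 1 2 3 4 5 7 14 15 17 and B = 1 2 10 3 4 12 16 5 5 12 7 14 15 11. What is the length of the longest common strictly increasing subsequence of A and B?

8

For each value that appears in both, track the longest common increasing run ending there.
The best achievable length is 8; one witness is 1, 2, 3, 4, 5, 7, 14, 15 (A-positions 1,2,3,4,5,6,7,8, B-positions 1,2,4,5,8,11,12,13).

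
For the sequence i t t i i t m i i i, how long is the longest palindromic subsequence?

7

One longest palindromic subsequence is iiimiii (positions 1,4,5,7,8,9,10); it reads the same forward and backward, and the interval DP gives dp[1][10] = 7.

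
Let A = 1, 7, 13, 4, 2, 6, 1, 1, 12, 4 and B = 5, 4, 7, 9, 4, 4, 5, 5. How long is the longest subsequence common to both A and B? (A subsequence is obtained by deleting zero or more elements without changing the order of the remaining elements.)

3

A longest common subsequence is 7, 4, 4 (length 3); the LCS DP confirms no longer common subsequence exists.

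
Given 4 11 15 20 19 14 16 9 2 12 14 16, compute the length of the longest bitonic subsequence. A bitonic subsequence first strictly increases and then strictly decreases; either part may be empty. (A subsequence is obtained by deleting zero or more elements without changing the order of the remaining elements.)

8

Let inc[i] be the LIS ending at i and dec[i] the longest strictly decreasing subsequence starting at i. inc = [1, 2, 3, 4, 4, 3, 4, 2, 1, 3, 4, 5], dec = [2, 3, 4, 5, 4, 3, 3, 2, 1, 1, 1, 1].
max_i inc[i]+dec[i]−1 = 8, with one witness 4, 11, 15, 20, 19, 16, 9, 2.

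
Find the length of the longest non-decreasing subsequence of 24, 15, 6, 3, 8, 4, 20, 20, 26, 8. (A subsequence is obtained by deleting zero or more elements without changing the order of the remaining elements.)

Let dp[i] be the longest non-decreasing subsequence ending at position i. Then dp = [1, 1, 1, 1, 2, 2, 3, 4, 5, 3].
The maximum is 5; one witness is 6, 8, 20, 20, 26 at positions 3,5,7,8,9.

5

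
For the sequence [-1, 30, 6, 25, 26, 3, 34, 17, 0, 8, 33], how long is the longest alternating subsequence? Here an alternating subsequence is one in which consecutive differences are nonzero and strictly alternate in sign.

A longest alternating subsequence is -1, 30, 6, 25, 3, 34, 0, 8 (positions 1,2,3,4,6,7,9,10); its 7 consecutive differences strictly alternate in sign, and length 8 is optimal.

8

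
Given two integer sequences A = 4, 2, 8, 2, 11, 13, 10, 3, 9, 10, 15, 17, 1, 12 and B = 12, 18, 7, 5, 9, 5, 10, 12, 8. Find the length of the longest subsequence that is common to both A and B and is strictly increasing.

A longest common strictly increasing subsequence is 9, 10, 12 (length 3); it appears in order in both A and B, and no longer such subsequence exists.

3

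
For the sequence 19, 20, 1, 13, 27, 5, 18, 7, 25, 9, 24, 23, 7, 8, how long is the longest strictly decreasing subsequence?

Scanning left to right, the best length ending at each element is: 19→1, 20→1, 1→2, 13→2, 27→1, 5→3, 18→2, 7→3, 25→2, 9→3, 24→3, 23→4, 7→5, 8→5.
So the longest decreasing subsequence has length 5, e.g. 27, 25, 24, 23, 7.

5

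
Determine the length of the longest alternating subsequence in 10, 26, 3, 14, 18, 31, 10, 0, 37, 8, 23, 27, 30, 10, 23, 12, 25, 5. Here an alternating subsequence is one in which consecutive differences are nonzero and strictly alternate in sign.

13

A longest alternating subsequence is 10, 26, 3, 14, 10, 37, 8, 23, 10, 23, 12, 25, 5 (positions 1,2,3,4,7,9,10,11,14,15,16,17,18); its 12 consecutive differences strictly alternate in sign, and length 13 is optimal.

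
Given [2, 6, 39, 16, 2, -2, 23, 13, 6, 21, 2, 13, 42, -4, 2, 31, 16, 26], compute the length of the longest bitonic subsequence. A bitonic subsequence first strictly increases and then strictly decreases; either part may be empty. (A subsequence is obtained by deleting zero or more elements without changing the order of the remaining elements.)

8

Let inc[i] be the LIS ending at i and dec[i] the longest strictly decreasing subsequence starting at i. inc = [1, 2, 3, 3, 1, 1, 4, 3, 2, 4, 2, 3, 5, 1, 2, 5, 4, 5], dec = [3, 4, 6, 5, 3, 2, 5, 4, 3, 3, 2, 2, 3, 1, 1, 2, 1, 1].
max_i inc[i]+dec[i]−1 = 8, with one witness 2, 6, 39, 23, 13, 6, 2, -4.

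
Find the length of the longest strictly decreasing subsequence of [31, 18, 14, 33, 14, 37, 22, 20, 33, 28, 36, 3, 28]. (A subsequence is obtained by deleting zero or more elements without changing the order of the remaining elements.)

4

Scanning left to right, the best length ending at each element is: 31→1, 18→2, 14→3, 33→1, 14→3, 37→1, 22→2, 20→3, 33→2, 28→3, 36→2, 3→4, 28→3.
So the longest decreasing subsequence has length 4, e.g. 31, 18, 14, 3.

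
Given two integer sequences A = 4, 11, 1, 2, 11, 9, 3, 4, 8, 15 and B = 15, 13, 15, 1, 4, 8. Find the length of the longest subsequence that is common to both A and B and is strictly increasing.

A longest common strictly increasing subsequence is 1, 4, 8 (length 3); it appears in order in both A and B, and no longer such subsequence exists.

3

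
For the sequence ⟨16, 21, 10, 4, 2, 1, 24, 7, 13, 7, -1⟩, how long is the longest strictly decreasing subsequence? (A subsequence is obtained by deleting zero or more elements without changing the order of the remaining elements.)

One longest decreasing subsequence is 16, 10, 4, 2, 1, -1 (positions 1,3,4,5,6,11), of length 6; no longer one exists.

6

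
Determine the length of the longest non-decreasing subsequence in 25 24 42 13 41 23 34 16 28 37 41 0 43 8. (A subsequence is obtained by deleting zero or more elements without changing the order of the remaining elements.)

Let dp[i] be the longest non-decreasing subsequence ending at position i. Then dp = [1, 1, 2, 1, 2, 2, 3, 2, 3, 4, 5, 1, 6, 2].
The maximum is 6; one witness is 13, 23, 34, 37, 41, 43 at positions 4,6,7,10,11,13.

6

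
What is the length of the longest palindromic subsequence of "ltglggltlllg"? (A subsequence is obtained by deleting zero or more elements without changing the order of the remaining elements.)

One longest palindromic subsequence is ltlggltl (positions 1,2,4,5,6,7,8,11); it reads the same forward and backward, and the interval DP gives dp[1][12] = 8.

8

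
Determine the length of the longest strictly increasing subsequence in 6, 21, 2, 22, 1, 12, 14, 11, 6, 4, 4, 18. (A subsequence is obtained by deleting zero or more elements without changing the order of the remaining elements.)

4

Scanning left to right, the best length ending at each element is: 6→1, 21→2, 2→1, 22→3, 1→1, 12→2, 14→3, 11→2, 6→2, 4→2, 4→2, 18→4.
So the longest increasing subsequence has length 4, e.g. 6, 12, 14, 18.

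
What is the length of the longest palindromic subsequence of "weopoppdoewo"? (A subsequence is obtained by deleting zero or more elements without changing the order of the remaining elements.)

One longest palindromic subsequence is weopppoew (positions 1,2,3,4,6,7,9,10,11); it reads the same forward and backward, and the interval DP gives dp[1][12] = 9.

9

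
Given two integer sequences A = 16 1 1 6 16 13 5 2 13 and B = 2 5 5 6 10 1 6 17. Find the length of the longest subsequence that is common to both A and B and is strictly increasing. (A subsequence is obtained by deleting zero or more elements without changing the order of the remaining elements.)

2

For each value that appears in both, track the longest common increasing run ending there.
The best achievable length is 2; one witness is 1, 6 (A-positions 2,4, B-positions 6,7).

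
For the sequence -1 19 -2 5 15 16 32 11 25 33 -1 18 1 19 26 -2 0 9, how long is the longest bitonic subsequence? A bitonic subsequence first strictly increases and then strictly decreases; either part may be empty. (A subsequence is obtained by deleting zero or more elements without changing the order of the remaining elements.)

9

Let inc[i] be the LIS ending at i and dec[i] the longest strictly decreasing subsequence starting at i. inc = [1, 2, 1, 2, 3, 4, 5, 3, 5, 6, 2, 5, 3, 6, 7, 1, 3, 4], dec = [2, 5, 1, 3, 4, 4, 5, 3, 4, 4, 2, 3, 2, 2, 2, 1, 1, 1].
max_i inc[i]+dec[i]−1 = 9, with one witness -1, 5, 15, 16, 32, 25, 18, 1, 0.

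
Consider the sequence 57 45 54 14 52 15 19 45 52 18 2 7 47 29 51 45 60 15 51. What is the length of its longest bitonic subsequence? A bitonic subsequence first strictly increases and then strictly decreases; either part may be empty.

One longest bitonic subsequence is 14, 15, 19, 45, 52, 51, 45, 15 (positions 4,6,7,8,9,15,16,18): it rises to 52 then falls. Length 8 is optimal.

8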